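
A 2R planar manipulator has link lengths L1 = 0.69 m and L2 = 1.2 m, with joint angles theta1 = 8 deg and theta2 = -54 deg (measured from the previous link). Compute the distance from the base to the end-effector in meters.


x = L1*cos(th1) + L2*cos(th1+th2) = 1.516875
y = L1*sin(th1) + L2*sin(th1+th2) = -0.767178
d = sqrt(x^2 + y^2) = sqrt(2.300910 + 0.588562) = 1.6998

1.6998 m


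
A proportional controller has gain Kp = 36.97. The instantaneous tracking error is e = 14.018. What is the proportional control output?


u_P = Kp * e = 36.97 * 14.018 = 518.2455

518.2455


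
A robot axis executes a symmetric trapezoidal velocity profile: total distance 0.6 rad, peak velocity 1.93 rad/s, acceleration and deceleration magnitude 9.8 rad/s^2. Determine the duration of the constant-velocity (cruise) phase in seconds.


t_acc = v/a = 0.196939 s, d_acc = v^2/(2a) = 0.190046 rad each
d_cruise = 0.6 - 2*0.190046 = 0.219908 rad
t_cruise = d_cruise/v = 0.219908/1.93 = 0.1139

0.1139 s


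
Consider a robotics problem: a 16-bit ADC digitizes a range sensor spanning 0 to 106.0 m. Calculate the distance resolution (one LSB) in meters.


res = range / 2^n = 106.0/2^16 = 106.0/65536 = 0.0016

0.0016 m


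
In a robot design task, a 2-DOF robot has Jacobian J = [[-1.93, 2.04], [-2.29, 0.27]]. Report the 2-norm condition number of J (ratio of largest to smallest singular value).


JJ^T eigenvalues: trace(JJ^T) = 13.2035, det(JJ^T) = det(J)^2 = 17.22665025
s_max^2 = (13.2035 + sqrt(105.42581125))/2 = 11.73560360
s_min^2 = (13.2035 - sqrt(105.42581125))/2 = 1.46789640
kappa = s_max/s_min = sqrt(11.73560360/1.46789640) = 2.8275

2.8275


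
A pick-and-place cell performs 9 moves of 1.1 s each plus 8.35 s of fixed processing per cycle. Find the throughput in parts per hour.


T_cycle = 9*1.1 + 8.35 = 18.2500 s
rate = 3600/T = 197.2603

197.2603 parts/hour


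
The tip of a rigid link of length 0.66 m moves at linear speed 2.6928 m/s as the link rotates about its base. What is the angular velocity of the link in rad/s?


omega = v / L = 2.6928 / 0.66 = 4.0800

4.0800 rad/s


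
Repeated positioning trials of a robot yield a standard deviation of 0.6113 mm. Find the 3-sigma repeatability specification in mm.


repeatability = 3*sigma = 3*0.6113 = 1.8339

1.8339 mm


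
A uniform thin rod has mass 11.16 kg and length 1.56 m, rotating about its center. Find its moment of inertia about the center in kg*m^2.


I = (1/12)*m*L^2 = (1/12)*11.16*1.56^2 = 2.2632

2.2632 kg*m^2


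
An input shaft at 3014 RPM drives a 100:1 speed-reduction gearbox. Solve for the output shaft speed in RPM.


omega_out = omega_in / N = 3014 / 100 = 30.1400

30.1400 RPM


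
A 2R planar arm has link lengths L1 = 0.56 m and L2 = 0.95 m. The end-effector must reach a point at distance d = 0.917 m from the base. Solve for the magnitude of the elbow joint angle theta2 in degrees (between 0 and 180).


cos(th2) = (d^2 - L1^2 - L2^2)/(2*L1*L2) = (0.917^2 - 0.56^2 - 0.95^2)/(2*0.56*0.95) = -0.35264192
th2 = acos(-0.35264192) = 110.6490 deg

110.6490 degrees


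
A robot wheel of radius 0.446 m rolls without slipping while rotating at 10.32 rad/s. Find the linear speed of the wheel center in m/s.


v = omega * r = 10.32 * 0.446 = 4.6027

4.6027 m/s


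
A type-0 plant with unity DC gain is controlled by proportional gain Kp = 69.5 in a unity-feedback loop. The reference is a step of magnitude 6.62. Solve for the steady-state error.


e_ss = R/(1 + Kp) = 6.62/(1 + 69.5) = 6.62/70.5000 = 0.0939

0.0939


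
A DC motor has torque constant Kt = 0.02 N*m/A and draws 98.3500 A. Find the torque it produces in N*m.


tau = Kt * I = 0.02*98.3500 = 1.9670

1.9670 N*m


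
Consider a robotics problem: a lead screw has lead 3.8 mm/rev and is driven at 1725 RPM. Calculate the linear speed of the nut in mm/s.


v = lead * (RPM/60) = 3.8*1725/60 = 109.2500

109.2500 mm/s


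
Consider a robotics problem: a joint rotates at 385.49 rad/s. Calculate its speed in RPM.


RPM = 385.49 * 60/(2*pi) = 3681.1583

3681.1583 RPM


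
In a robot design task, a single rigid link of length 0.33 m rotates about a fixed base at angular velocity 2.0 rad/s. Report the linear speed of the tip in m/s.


v = L*omega = 0.33 * 2.0 = 0.6600

0.6600 m/s


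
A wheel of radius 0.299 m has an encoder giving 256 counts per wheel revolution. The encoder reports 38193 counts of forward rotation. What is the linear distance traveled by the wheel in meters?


revs = 38193/256 = 149.191406
d = revs * 2*pi*r = 149.191406 * 2*pi*0.299 = 280.2818

280.2818 m


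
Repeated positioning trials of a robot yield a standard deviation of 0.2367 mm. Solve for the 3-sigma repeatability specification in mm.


repeatability = 3*sigma = 3*0.2367 = 0.7101

0.7101 mm


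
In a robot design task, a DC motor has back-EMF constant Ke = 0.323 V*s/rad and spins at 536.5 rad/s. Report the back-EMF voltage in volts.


V_emf = Ke * omega = 0.323*536.5 = 173.2895

173.2895 V


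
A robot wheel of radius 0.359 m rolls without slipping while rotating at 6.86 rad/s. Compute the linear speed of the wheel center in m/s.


v = omega * r = 6.86 * 0.359 = 2.4627

2.4627 m/s


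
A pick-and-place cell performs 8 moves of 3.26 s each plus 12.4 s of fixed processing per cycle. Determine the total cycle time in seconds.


T = 8*3.26 + 12.4 = 38.4800

38.4800 s


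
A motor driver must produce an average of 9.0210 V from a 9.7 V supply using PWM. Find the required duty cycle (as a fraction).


D = V_avg/V_supply = 9.0210/9.7 = 0.9300

0.9300


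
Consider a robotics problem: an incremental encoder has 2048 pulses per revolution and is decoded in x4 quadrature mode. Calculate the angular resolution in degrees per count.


resolution = 360 / (PPR * 4) = 360 / 8192 = 0.0439

0.0439 degrees


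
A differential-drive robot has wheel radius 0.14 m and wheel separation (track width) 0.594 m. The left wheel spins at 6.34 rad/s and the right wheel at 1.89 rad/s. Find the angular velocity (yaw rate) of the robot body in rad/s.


omega = r*(wR - wL)/L = 0.14*(1.89 - (6.34))/0.594 = -1.0488

-1.0488 rad/s


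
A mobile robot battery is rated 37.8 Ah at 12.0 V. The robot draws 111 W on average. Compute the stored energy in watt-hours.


E = capacity * V = 37.8*12.0 = 453.6000

453.6000 Wh


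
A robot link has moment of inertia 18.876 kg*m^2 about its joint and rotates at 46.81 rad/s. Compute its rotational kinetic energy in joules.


KE = (1/2)*I*omega^2 = 0.5*18.876*46.81^2 = 20680.3200

20680.3200 J


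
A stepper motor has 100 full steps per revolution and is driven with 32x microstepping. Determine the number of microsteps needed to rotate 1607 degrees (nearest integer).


step_size = 360/(100*32) = 360/3200 = 0.112500 deg
n = 1607/(360/3200) = 1607*3200/360 = 14284.4444 -> 14284

14284 steps


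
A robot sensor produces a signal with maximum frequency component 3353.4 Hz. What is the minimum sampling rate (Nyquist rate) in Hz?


f_s,min = 2*f_max = 2*3353.4 = 6706.8000

6706.8000 Hz


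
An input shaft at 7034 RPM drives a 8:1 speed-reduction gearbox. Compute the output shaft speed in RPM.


omega_out = omega_in / N = 7034 / 8 = 879.2500

879.2500 RPM


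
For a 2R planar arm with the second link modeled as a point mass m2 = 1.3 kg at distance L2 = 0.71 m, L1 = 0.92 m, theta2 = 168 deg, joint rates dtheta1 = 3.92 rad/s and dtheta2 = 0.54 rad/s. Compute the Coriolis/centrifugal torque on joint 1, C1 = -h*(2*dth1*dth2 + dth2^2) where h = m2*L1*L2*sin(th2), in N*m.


h = m2*L1*L2*sin(th2) = 1.3*0.92*0.71*sin(168 deg) = 0.176550
C1 = -h*(2*3.92*0.54 + 0.54^2) = -0.176550*4.5252 = -0.7989

-0.7989 N*m


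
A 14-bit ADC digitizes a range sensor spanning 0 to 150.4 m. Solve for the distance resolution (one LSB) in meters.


res = range / 2^n = 150.4/2^14 = 150.4/16384 = 0.0092

0.0092 m


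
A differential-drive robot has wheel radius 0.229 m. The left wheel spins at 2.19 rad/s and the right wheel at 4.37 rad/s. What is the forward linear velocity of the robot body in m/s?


v = r*(wR + wL)/2 = 0.229*(4.37 + 2.19)/2 = 0.7511

0.7511 m/s


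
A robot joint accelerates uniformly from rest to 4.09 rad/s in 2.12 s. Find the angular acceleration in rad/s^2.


alpha = delta_omega / t = 4.09 / 2.12 = 1.9292

1.9292 rad/s^2


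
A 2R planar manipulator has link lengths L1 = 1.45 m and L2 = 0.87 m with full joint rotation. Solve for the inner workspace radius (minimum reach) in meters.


r_min = |L1 - L2| = |1.45 - 0.87| = 0.5800

0.5800 m


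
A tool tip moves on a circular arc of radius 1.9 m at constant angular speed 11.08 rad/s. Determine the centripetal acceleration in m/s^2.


a_c = omega^2 * r = 11.08^2 * 1.9 = 233.2562

233.2562 m/s^2


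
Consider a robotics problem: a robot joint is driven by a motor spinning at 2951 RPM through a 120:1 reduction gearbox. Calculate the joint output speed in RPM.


omega_joint = omega_motor / N = 2951 / 120 = 24.5917

24.5917 RPM


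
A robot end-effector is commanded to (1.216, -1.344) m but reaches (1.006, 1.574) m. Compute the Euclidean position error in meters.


dx = 1.006 - (1.216) = -0.2100, dy = 1.574 - (-1.344) = 2.9180
err = sqrt(0.044100 + 8.514724) = 2.9255

2.9255 m


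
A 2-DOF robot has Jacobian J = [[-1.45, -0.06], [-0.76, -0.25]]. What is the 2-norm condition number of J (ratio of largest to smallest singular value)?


JJ^T eigenvalues: trace(JJ^T) = 2.7462, det(JJ^T) = det(J)^2 = 0.10042561
s_max^2 = (2.7462 + sqrt(7.13991200))/2 = 2.70913069
s_min^2 = (2.7462 - sqrt(7.13991200))/2 = 0.03706931
kappa = s_max/s_min = sqrt(2.70913069/0.03706931) = 8.5489

8.5489


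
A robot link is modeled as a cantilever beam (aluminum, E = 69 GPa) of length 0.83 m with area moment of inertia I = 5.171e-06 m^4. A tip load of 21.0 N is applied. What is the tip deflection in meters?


delta = F*L^3/(3*E*I) = 21.0*0.83^3/(3*6.900e+10*5.171e-06)
      = 12.007527/1070397 = 1.1218e-05

1.1218e-05 m


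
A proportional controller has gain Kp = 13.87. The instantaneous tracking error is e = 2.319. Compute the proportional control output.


u_P = Kp * e = 13.87 * 2.319 = 32.1645

32.1645


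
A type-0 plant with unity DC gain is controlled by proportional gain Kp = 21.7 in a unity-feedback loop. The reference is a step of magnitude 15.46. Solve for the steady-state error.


e_ss = R/(1 + Kp) = 15.46/(1 + 21.7) = 15.46/22.7000 = 0.6811

0.6811


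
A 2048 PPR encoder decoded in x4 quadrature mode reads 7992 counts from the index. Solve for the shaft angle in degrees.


angle = counts * 360 / (PPR*4) = 7992 * 360 / 8192 = 351.2109

351.2109 degrees


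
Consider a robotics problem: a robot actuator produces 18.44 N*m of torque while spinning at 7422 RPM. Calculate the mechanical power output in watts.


omega = 7422 * 2*pi/60 = 777.230022 rad/s
P = tau * omega = 18.44 * 777.230022 = 14332.1216

14332.1216 W


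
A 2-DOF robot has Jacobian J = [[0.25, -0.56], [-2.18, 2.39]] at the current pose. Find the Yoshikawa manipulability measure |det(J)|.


det(J) = 0.25*2.39 - (-0.56)*(-2.18) = -0.6233
|det(J)| = 0.6233

0.6233


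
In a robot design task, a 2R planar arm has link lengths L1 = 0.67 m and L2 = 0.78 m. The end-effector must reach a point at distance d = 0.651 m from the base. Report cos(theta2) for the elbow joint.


cos(th2) = (d^2 - L1^2 - L2^2)/(2*L1*L2) = (0.651^2 - 0.67^2 - 0.78^2)/(2*0.67*0.78) = -0.6061

-0.6061


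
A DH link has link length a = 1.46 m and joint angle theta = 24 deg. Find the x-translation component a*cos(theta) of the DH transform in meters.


a*cos(theta) = 1.46*cos(24 deg) = 1.3338

1.3338 m


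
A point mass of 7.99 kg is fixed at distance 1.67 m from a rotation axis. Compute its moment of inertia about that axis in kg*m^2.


I = m*r^2 = 7.99*1.67^2 = 22.2833

22.2833 kg*m^2


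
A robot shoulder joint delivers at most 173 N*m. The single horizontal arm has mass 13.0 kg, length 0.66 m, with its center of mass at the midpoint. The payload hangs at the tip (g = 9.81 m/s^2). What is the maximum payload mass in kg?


tau_arm = m_arm*g*(L/2) = 13.0*9.81*0.66/2 = 42.0849 N*m
tau_payload = tau_max - tau_arm = 173 - 42.0849 = 130.9151
m_payload = tau_payload / (g*L) = 130.9151 / (9.81*0.66) = 20.2198

20.2198 kg


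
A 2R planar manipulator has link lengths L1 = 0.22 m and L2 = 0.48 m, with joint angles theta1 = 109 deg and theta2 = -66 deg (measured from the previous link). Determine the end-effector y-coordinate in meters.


y = L1*sin(th1) + L2*sin(th1+th2) = 0.22*sin(109 deg) + 0.48*sin(43 deg) = 0.5354

0.5354 m


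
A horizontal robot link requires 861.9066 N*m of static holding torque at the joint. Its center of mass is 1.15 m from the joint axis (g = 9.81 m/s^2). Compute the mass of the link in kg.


m = tau / (g*L) = 861.9066 / (9.81 * 1.15) = 76.4000

76.4000 kg


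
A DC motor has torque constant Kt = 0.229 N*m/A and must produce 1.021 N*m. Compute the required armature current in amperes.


I = tau / Kt = 1.021/0.229 = 4.4585

4.4585 A


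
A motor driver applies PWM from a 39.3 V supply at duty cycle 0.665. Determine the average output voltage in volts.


V_avg = V_supply * D = 39.3*0.665 = 26.1345

26.1345 V


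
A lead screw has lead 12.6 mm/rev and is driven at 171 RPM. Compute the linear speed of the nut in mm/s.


v = lead * (RPM/60) = 12.6*171/60 = 35.9100

35.9100 mm/s


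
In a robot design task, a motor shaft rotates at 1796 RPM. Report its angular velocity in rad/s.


omega = 1796 * 2*pi/60 = 188.0767

188.0767 rad/s


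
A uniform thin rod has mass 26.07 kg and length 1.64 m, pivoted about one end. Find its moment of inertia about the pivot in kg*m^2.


I = (1/3)*m*L^2 = (1/3)*26.07*1.64^2 = 23.3726

23.3726 kg*m^2


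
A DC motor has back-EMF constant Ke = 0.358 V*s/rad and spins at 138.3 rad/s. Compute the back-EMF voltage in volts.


V_emf = Ke * omega = 0.358*138.3 = 49.5114

49.5114 V


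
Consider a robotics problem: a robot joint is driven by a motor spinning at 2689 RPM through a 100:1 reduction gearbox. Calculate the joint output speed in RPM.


omega_joint = omega_motor / N = 2689 / 100 = 26.8900

26.8900 RPM


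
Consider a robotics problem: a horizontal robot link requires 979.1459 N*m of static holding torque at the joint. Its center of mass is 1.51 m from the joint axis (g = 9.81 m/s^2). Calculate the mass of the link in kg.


m = tau / (g*L) = 979.1459 / (9.81 * 1.51) = 66.1000

66.1000 kg


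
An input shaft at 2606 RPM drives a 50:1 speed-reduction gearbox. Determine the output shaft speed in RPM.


omega_out = omega_in / N = 2606 / 50 = 52.1200

52.1200 RPM


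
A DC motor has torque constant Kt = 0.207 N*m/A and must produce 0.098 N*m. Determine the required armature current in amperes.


I = tau / Kt = 0.098/0.207 = 0.4734

0.4734 A


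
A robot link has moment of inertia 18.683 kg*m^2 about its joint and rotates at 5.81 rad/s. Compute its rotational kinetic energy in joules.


KE = (1/2)*I*omega^2 = 0.5*18.683*5.81^2 = 315.3326

315.3326 J


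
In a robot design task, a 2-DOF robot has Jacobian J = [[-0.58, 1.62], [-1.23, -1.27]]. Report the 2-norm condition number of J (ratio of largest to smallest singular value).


JJ^T eigenvalues: trace(JJ^T) = 6.0866, det(JJ^T) = det(J)^2 = 7.44853264
s_max^2 = (6.0866 + sqrt(7.25256900))/2 = 4.38982971
s_min^2 = (6.0866 - sqrt(7.25256900))/2 = 1.69677029
kappa = s_max/s_min = sqrt(4.38982971/1.69677029) = 1.6085

1.6085


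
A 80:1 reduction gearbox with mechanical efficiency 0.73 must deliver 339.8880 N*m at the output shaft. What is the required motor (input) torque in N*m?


tau_in = tau_out / (N * eta) = 339.8880 / (80 * 0.73) = 5.8200

5.8200 N*m


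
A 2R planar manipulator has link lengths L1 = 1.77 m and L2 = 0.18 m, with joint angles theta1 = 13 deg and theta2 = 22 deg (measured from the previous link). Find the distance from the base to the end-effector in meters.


x = L1*cos(th1) + L2*cos(th1+th2) = 1.872082
y = L1*sin(th1) + L2*sin(th1+th2) = 0.501407
d = sqrt(x^2 + y^2) = sqrt(3.504691 + 0.251409) = 1.9381

1.9381 m


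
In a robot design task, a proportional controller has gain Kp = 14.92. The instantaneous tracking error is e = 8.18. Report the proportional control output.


u_P = Kp * e = 14.92 * 8.18 = 122.0456

122.0456


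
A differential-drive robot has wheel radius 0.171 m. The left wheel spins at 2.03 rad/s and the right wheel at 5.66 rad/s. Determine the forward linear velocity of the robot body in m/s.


v = r*(wR + wL)/2 = 0.171*(5.66 + 2.03)/2 = 0.6575

0.6575 m/s


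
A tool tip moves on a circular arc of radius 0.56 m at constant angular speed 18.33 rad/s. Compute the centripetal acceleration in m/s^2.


a_c = omega^2 * r = 18.33^2 * 0.56 = 188.1538

188.1538 m/s^2


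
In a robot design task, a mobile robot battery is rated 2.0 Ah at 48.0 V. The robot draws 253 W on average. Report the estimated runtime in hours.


E = 2.0*48.0 = 96.0000 Wh
t = E/P = 96.0000/253 = 0.3794

0.3794 hours


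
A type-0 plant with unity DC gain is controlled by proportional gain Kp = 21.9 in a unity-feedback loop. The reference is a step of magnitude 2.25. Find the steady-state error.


e_ss = R/(1 + Kp) = 2.25/(1 + 21.9) = 2.25/22.9000 = 0.0983

0.0983


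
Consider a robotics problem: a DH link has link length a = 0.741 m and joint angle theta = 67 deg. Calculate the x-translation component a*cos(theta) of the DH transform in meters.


a*cos(theta) = 0.741*cos(67 deg) = 0.2895

0.2895 m


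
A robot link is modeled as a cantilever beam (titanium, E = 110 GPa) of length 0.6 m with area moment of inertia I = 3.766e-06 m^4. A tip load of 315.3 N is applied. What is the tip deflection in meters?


delta = F*L^3/(3*E*I) = 315.3*0.6^3/(3*1.100e+11*3.766e-06)
      = 68.1048/1242780 = 5.4800e-05

5.4800e-05 m


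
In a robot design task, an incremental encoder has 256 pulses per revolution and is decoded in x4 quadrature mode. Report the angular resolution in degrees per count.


resolution = 360 / (PPR * 4) = 360 / 1024 = 0.3516

0.3516 degrees


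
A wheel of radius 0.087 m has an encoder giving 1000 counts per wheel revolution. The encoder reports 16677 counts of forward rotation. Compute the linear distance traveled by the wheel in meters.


revs = 16677/1000 = 16.677000
d = revs * 2*pi*r = 16.677000 * 2*pi*0.087 = 9.1163

9.1163 m


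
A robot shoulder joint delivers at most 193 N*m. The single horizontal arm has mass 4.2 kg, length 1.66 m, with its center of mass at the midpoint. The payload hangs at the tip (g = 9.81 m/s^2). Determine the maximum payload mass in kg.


tau_arm = m_arm*g*(L/2) = 4.2*9.81*1.66/2 = 34.1977 N*m
tau_payload = tau_max - tau_arm = 193 - 34.1977 = 158.8023
m_payload = tau_payload / (g*L) = 158.8023 / (9.81*1.66) = 9.7517

9.7517 kg


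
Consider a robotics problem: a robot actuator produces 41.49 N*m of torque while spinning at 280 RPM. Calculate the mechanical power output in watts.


omega = 280 * 2*pi/60 = 29.321531 rad/s
P = tau * omega = 41.49 * 29.321531 = 1216.5503

1216.5503 W


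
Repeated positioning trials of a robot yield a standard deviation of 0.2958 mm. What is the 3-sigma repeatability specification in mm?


repeatability = 3*sigma = 3*0.2958 = 0.8874

0.8874 mm


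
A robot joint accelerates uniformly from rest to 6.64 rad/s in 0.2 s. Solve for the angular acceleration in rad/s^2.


alpha = delta_omega / t = 6.64 / 0.2 = 33.2000

33.2000 rad/s^2


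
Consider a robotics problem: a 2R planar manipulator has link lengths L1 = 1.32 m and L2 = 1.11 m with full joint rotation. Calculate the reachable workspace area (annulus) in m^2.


r_max = L1 + L2 = 2.4300, r_min = |L1 - L2| = 0.2100
A = pi*(r_max^2 - r_min^2) = pi*(5.9049 - 0.0441) = 18.4122

18.4122 m^2


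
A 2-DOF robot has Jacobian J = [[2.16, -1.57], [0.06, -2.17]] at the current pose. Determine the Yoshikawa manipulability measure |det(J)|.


det(J) = 2.16*-2.17 - (-1.57)*(0.06) = -4.5930
|det(J)| = 4.5930

4.5930


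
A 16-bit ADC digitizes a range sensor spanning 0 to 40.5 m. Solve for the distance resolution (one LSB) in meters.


res = range / 2^n = 40.5/2^16 = 40.5/65536 = 6.1798e-04

6.1798e-04 m


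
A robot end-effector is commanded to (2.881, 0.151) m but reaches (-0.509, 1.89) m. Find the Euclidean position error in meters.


dx = -0.509 - (2.881) = -3.3900, dy = 1.89 - (0.151) = 1.7390
err = sqrt(11.492100 + 3.024121) = 3.8100

3.8100 m


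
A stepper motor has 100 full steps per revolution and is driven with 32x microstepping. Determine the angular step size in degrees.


step = 360/(100*32) = 360/3200 = 0.1125

0.1125 degrees


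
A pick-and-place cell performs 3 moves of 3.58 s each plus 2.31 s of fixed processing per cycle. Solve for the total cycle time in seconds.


T = 3*3.58 + 2.31 = 13.0500

13.0500 s


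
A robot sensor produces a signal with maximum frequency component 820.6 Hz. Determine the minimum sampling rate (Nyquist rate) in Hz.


f_s,min = 2*f_max = 2*820.6 = 1641.2000

1641.2000 Hz


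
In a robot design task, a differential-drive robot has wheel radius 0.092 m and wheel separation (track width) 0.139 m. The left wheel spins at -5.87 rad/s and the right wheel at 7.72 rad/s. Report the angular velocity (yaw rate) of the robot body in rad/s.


omega = r*(wR - wL)/L = 0.092*(7.72 - (-5.87))/0.139 = 8.9948

8.9948 rad/s


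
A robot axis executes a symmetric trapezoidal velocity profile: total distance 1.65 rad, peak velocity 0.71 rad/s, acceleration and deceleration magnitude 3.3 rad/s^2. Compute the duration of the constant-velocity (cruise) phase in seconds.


t_acc = v/a = 0.215152 s, d_acc = v^2/(2a) = 0.076379 rad each
d_cruise = 1.65 - 2*0.076379 = 1.497242 rad
t_cruise = d_cruise/v = 1.497242/0.71 = 2.1088

2.1088 s


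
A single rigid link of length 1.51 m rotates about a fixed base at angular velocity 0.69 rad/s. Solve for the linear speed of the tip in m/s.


v = L*omega = 1.51 * 0.69 = 1.0419

1.0419 m/s


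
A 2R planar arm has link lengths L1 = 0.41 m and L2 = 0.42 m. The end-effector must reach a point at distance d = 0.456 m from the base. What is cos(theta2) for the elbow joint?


cos(th2) = (d^2 - L1^2 - L2^2)/(2*L1*L2) = (0.456^2 - 0.41^2 - 0.42^2)/(2*0.41*0.42) = -0.3965

-0.3965


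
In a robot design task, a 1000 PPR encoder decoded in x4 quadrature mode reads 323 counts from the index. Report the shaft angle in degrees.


angle = counts * 360 / (PPR*4) = 323 * 360 / 4000 = 29.0700

29.0700 degrees


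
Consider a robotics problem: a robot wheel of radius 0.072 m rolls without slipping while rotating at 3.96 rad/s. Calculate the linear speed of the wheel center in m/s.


v = omega * r = 3.96 * 0.072 = 0.2851

0.2851 m/s


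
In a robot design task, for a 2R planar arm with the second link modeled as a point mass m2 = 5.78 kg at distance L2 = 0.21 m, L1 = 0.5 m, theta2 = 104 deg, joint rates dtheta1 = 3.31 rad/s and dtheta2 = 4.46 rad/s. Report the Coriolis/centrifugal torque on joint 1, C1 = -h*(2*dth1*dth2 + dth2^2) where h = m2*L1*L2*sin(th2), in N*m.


h = m2*L1*L2*sin(th2) = 5.78*0.5*0.21*sin(104 deg) = 0.588872
C1 = -h*(2*3.31*4.46 + 4.46^2) = -0.588872*49.4168 = -29.1002

-29.1002 N*m


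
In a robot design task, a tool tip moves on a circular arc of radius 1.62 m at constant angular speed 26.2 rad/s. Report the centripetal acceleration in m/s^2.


a_c = omega^2 * r = 26.2^2 * 1.62 = 1112.0328

1112.0328 m/s^2


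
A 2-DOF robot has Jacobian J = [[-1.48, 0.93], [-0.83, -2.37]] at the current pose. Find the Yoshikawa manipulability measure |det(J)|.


det(J) = -1.48*-2.37 - (0.93)*(-0.83) = 4.2795
|det(J)| = 4.2795

4.2795


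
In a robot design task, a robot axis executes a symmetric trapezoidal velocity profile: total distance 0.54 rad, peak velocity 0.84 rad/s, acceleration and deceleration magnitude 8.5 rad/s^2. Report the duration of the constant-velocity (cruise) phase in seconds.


t_acc = v/a = 0.098824 s, d_acc = v^2/(2a) = 0.041506 rad each
d_cruise = 0.54 - 2*0.041506 = 0.456988 rad
t_cruise = d_cruise/v = 0.456988/0.84 = 0.5440

0.5440 s


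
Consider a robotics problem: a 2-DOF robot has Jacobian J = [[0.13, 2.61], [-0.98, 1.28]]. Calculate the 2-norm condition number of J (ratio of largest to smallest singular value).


JJ^T eigenvalues: trace(JJ^T) = 9.4278, det(JJ^T) = det(J)^2 = 7.42126564
s_max^2 = (9.4278 + sqrt(59.19835028))/2 = 8.56092321
s_min^2 = (9.4278 - sqrt(59.19835028))/2 = 0.86687679
kappa = s_max/s_min = sqrt(8.56092321/0.86687679) = 3.1425

3.1425


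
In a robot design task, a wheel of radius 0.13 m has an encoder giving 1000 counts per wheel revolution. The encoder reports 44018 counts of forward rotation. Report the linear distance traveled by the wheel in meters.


revs = 44018/1000 = 44.018000
d = revs * 2*pi*r = 44.018000 * 2*pi*0.13 = 35.9545

35.9545 m


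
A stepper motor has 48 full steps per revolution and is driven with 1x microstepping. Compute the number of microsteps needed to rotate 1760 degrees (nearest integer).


step_size = 360/(48*1) = 360/48 = 7.500000 deg
n = 1760/(360/48) = 1760*48/360 = 234.6667 -> 235

235 steps


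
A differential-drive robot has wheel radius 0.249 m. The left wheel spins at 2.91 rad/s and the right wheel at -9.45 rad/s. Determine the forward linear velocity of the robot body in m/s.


v = r*(wR + wL)/2 = 0.249*(-9.45 + 2.91)/2 = -0.8142

-0.8142 m/s


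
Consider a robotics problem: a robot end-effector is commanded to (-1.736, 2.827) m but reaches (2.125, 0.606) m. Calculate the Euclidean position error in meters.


dx = 2.125 - (-1.736) = 3.8610, dy = 0.606 - (2.827) = -2.2210
err = sqrt(14.907321 + 4.932841) = 4.4542

4.4542 m


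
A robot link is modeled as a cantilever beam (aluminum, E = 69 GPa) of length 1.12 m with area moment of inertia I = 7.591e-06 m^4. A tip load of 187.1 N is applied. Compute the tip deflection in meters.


delta = F*L^3/(3*E*I) = 187.1*1.12^3/(3*6.900e+10*7.591e-06)
      = 262.8620288/1571337 = 1.6729e-04

1.6729e-04 m


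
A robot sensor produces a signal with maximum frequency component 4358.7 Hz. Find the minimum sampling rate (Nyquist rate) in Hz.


f_s,min = 2*f_max = 2*4358.7 = 8717.4000

8717.4000 Hz


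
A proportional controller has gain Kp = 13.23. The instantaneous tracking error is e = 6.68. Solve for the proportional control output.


u_P = Kp * e = 13.23 * 6.68 = 88.3764

88.3764


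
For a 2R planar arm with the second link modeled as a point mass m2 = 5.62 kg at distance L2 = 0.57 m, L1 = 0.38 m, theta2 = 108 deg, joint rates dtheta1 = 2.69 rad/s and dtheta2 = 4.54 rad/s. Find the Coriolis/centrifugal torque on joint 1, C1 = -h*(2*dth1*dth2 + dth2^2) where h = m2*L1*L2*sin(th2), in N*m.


h = m2*L1*L2*sin(th2) = 5.62*0.38*0.57*sin(108 deg) = 1.157713
C1 = -h*(2*2.69*4.54 + 4.54^2) = -1.157713*45.0368 = -52.1397

-52.1397 N*m


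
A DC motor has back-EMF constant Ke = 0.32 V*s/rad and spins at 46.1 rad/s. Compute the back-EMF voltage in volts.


V_emf = Ke * omega = 0.32*46.1 = 14.7520

14.7520 V


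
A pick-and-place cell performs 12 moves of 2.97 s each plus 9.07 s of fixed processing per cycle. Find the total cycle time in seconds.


T = 12*2.97 + 9.07 = 44.7100

44.7100 s


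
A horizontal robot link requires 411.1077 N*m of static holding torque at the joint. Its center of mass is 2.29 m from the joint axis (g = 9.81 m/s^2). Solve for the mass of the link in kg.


m = tau / (g*L) = 411.1077 / (9.81 * 2.29) = 18.3000

18.3000 kg


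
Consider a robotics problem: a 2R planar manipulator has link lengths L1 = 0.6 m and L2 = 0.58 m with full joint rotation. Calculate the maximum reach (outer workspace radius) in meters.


r_max = L1 + L2 = 0.6 + 0.58 = 1.1800

1.1800 m


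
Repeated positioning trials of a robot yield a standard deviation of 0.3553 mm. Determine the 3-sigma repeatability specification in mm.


repeatability = 3*sigma = 3*0.3553 = 1.0659

1.0659 mm


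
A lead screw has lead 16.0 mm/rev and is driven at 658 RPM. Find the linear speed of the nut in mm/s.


v = lead * (RPM/60) = 16.0*658/60 = 175.4667

175.4667 mm/s


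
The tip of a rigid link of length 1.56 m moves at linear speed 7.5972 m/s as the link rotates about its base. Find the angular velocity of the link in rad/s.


omega = v / L = 7.5972 / 1.56 = 4.8700

4.8700 rad/s


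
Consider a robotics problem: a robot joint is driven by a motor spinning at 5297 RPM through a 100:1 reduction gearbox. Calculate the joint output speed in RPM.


omega_joint = omega_motor / N = 5297 / 100 = 52.9700

52.9700 RPM


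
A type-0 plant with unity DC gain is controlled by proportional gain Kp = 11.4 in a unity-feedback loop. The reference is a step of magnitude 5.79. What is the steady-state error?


e_ss = R/(1 + Kp) = 5.79/(1 + 11.4) = 5.79/12.4000 = 0.4669

0.4669


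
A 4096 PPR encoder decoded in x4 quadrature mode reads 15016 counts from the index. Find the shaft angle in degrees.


angle = counts * 360 / (PPR*4) = 15016 * 360 / 16384 = 329.9414

329.9414 degrees


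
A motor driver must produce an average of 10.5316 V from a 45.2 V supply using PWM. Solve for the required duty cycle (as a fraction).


D = V_avg/V_supply = 10.5316/45.2 = 0.2330

0.2330


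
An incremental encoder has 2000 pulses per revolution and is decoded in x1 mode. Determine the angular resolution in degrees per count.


resolution = 360 / (PPR * 1) = 360 / 2000 = 0.1800

0.1800 degrees


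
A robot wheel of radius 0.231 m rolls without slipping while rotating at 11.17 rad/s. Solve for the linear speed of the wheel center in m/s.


v = omega * r = 11.17 * 0.231 = 2.5803

2.5803 m/s


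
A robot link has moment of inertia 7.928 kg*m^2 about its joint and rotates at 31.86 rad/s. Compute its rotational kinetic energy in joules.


KE = (1/2)*I*omega^2 = 0.5*7.928*31.86^2 = 4023.6963

4023.6963 J


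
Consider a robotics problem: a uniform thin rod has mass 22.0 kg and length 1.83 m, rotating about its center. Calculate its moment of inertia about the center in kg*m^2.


I = (1/12)*m*L^2 = (1/12)*22.0*1.83^2 = 6.1397

6.1397 kg*m^2


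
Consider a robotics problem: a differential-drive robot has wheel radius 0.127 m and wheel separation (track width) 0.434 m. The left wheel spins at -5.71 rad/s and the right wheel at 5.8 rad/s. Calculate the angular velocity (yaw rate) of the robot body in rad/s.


omega = r*(wR - wL)/L = 0.127*(5.8 - (-5.71))/0.434 = 3.3681

3.3681 rad/s


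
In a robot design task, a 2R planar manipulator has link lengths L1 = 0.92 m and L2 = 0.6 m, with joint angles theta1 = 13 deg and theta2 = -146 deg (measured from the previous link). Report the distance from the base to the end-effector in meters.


x = L1*cos(th1) + L2*cos(th1+th2) = 0.487221
y = L1*sin(th1) + L2*sin(th1+th2) = -0.231857
d = sqrt(x^2 + y^2) = sqrt(0.237384 + 0.053758) = 0.5396

0.5396 m


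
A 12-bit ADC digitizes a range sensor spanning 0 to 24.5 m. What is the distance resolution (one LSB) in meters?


res = range / 2^n = 24.5/2^12 = 24.5/4096 = 0.0060

0.0060 m


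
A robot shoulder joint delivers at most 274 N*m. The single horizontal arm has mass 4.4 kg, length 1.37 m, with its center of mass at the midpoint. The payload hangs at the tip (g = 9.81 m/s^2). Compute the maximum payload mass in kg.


tau_arm = m_arm*g*(L/2) = 4.4*9.81*1.37/2 = 29.5673 N*m
tau_payload = tau_max - tau_arm = 274 - 29.5673 = 244.4327
m_payload = tau_payload / (g*L) = 244.4327 / (9.81*1.37) = 18.1874

18.1874 kg


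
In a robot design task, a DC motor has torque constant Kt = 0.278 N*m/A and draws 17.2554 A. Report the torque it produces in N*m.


tau = Kt * I = 0.278*17.2554 = 4.7970

4.7970 N*m


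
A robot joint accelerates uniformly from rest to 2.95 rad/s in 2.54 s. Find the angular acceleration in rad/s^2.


alpha = delta_omega / t = 2.95 / 2.54 = 1.1614

1.1614 rad/s^2


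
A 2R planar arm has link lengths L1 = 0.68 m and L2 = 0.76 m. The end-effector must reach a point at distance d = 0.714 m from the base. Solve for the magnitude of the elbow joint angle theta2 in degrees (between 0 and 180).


cos(th2) = (d^2 - L1^2 - L2^2)/(2*L1*L2) = (0.714^2 - 0.68^2 - 0.76^2)/(2*0.68*0.76) = -0.51296827
th2 = acos(-0.51296827) = 120.8617 deg

120.8617 degrees


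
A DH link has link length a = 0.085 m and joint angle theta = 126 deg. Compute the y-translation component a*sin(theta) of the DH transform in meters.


a*sin(theta) = 0.085*sin(126 deg) = 0.0688

0.0688 m


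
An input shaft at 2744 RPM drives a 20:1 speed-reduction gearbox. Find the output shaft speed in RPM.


omega_out = omega_in / N = 2744 / 20 = 137.2000

137.2000 RPM


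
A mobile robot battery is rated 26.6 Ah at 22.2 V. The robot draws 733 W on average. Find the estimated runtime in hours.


E = 26.6*22.2 = 590.5200 Wh
t = E/P = 590.5200/733 = 0.8056

0.8056 hours


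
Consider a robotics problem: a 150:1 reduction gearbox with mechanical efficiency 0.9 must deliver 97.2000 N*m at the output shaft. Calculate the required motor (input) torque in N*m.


tau_in = tau_out / (N * eta) = 97.2000 / (150 * 0.9) = 0.7200

0.7200 N*m


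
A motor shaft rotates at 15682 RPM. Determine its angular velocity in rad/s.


omega = 15682 * 2*pi/60 = 1642.2152

1642.2152 rad/s


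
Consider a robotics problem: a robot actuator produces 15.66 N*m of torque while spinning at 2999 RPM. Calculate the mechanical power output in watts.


omega = 2999 * 2*pi/60 = 314.054546 rad/s
P = tau * omega = 15.66 * 314.054546 = 4918.0942

4918.0942 W


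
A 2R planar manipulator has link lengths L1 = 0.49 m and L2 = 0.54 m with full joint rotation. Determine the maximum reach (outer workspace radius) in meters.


r_max = L1 + L2 = 0.49 + 0.54 = 1.0300

1.0300 m


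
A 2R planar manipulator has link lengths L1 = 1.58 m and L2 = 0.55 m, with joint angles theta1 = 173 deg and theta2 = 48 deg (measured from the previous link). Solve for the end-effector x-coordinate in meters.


x = L1*cos(th1) + L2*cos(th1+th2) = 1.58*cos(173 deg) + 0.55*cos(221 deg) = -1.9833

-1.9833 m


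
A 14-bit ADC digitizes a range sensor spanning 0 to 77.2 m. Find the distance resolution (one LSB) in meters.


res = range / 2^n = 77.2/2^14 = 77.2/16384 = 0.0047

0.0047 m


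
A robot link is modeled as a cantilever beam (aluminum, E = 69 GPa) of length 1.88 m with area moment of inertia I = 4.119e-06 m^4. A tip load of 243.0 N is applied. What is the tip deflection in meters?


delta = F*L^3/(3*E*I) = 243.0*1.88^3/(3*6.900e+10*4.119e-06)
      = 1614.655296/852633 = 0.0019

0.0019 m


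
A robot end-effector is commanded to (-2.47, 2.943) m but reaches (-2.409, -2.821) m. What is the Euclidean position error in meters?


dx = -2.409 - (-2.47) = 0.0610, dy = -2.821 - (2.943) = -5.7640
err = sqrt(0.003721 + 33.223696) = 5.7643

5.7643 m


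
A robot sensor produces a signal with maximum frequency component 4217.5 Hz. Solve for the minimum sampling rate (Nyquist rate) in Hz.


f_s,min = 2*f_max = 2*4217.5 = 8435.0000

8435.0000 Hz


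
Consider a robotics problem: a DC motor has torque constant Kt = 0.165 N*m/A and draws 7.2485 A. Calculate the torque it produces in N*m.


tau = Kt * I = 0.165*7.2485 = 1.1960

1.1960 N*m


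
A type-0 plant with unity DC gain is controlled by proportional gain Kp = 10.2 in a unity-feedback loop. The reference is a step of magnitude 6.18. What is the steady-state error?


e_ss = R/(1 + Kp) = 6.18/(1 + 10.2) = 6.18/11.2000 = 0.5518

0.5518


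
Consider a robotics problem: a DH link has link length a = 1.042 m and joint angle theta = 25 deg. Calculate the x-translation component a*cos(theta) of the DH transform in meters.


a*cos(theta) = 1.042*cos(25 deg) = 0.9444

0.9444 m


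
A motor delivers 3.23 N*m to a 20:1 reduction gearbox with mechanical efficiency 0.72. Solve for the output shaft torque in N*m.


tau_out = tau_in * N * eta = 3.23 * 20 * 0.72 = 46.5120

46.5120 N*m


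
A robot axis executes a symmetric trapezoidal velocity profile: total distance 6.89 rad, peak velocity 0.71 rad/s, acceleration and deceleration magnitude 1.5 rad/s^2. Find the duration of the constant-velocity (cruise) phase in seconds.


t_acc = v/a = 0.473333 s, d_acc = v^2/(2a) = 0.168033 rad each
d_cruise = 6.89 - 2*0.168033 = 6.553934 rad
t_cruise = d_cruise/v = 6.553934/0.71 = 9.2309

9.2309 s


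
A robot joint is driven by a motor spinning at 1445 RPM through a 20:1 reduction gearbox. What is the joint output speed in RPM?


omega_joint = omega_motor / N = 1445 / 20 = 72.2500

72.2500 RPM


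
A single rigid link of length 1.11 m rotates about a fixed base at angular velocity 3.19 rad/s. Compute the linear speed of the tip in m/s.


v = L*omega = 1.11 * 3.19 = 3.5409

3.5409 m/s


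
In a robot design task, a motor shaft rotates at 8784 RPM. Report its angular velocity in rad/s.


omega = 8784 * 2*pi/60 = 919.8583

919.8583 rad/s


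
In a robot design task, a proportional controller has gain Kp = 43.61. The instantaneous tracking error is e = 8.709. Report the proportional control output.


u_P = Kp * e = 43.61 * 8.709 = 379.7995

379.7995


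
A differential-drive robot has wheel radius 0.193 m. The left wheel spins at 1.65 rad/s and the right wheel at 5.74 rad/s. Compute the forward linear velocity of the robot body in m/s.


v = r*(wR + wL)/2 = 0.193*(5.74 + 1.65)/2 = 0.7131

0.7131 m/s


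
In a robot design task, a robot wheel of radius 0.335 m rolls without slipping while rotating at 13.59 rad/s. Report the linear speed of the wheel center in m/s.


v = omega * r = 13.59 * 0.335 = 4.5526

4.5526 m/s


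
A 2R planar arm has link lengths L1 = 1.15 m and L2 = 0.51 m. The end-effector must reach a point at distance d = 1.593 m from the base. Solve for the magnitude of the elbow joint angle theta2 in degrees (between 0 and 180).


cos(th2) = (d^2 - L1^2 - L2^2)/(2*L1*L2) = (1.593^2 - 1.15^2 - 0.51^2)/(2*1.15*0.51) = 0.81419352
th2 = acos(0.81419352) = 35.4923 deg

35.4923 degrees


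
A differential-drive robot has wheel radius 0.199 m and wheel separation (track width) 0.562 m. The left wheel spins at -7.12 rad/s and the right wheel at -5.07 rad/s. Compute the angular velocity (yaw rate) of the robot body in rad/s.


omega = r*(wR - wL)/L = 0.199*(-5.07 - (-7.12))/0.562 = 0.7259

0.7259 rad/s


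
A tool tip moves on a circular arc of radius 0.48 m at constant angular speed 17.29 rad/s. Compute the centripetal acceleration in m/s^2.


a_c = omega^2 * r = 17.29^2 * 0.48 = 143.4932

143.4932 m/s^2


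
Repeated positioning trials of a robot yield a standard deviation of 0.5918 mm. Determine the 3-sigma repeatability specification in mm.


repeatability = 3*sigma = 3*0.5918 = 1.7754

1.7754 mm


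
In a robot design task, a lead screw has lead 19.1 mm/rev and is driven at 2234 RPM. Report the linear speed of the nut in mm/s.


v = lead * (RPM/60) = 19.1*2234/60 = 711.1567

711.1567 mm/s


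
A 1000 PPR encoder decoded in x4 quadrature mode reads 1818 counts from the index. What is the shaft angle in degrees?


angle = counts * 360 / (PPR*4) = 1818 * 360 / 4000 = 163.6200

163.6200 degrees


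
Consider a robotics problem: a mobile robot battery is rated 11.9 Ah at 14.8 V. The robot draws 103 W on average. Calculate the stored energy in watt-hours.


E = capacity * V = 11.9*14.8 = 176.1200

176.1200 Wh
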